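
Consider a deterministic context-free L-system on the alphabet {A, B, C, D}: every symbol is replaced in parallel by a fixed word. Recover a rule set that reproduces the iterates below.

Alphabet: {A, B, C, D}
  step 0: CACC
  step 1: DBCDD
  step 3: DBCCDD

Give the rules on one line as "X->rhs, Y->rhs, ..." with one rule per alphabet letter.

  step 0 ⇒ step 1: CACC ⇒ D·BC·D·D
    A ↦ BC
    C ↦ D
    B ↦ A  (constrained at step 1)
    D ↦ C  (constrained at step 1)

A->BC, B->A, C->D, D->C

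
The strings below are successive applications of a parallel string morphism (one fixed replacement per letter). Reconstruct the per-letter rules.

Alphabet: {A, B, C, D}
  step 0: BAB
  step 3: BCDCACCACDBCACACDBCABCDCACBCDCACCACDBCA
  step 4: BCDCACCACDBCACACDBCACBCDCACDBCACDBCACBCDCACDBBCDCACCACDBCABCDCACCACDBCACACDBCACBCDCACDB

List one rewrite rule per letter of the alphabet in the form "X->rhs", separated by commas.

  step 3 ⇒ step 4: BCDCACCACDBCACACDBCABCDCACBCDCACCACDBCA ⇒ BCD·CA·C·CA·CDB·CA·CA·CDB·CA·C·BCD·CA·CDB·CA·CDB·CA·C·BCD·CA·CDB·BCD·CA·C·CA·CDB·CA·BCD·CA·C·CA·CDB·CA·CA·CDB·CA·C·BCD·CA·CDB
    A ↦ CDB
    B ↦ BCD
    C ↦ CA
    D ↦ C

A->CDB, B->BCD, C->CA, D->C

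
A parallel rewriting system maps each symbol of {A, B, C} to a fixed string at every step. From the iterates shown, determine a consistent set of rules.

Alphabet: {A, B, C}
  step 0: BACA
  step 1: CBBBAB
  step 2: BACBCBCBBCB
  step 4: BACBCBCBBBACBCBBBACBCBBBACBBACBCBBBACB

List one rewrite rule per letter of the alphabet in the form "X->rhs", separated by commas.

  step 1 ⇒ step 2: CBBBAB ⇒ BA·CB·CB·CB·B·CB
    A ↦ B
    B ↦ CB
    C ↦ BA

A->B, B->CB, C->BA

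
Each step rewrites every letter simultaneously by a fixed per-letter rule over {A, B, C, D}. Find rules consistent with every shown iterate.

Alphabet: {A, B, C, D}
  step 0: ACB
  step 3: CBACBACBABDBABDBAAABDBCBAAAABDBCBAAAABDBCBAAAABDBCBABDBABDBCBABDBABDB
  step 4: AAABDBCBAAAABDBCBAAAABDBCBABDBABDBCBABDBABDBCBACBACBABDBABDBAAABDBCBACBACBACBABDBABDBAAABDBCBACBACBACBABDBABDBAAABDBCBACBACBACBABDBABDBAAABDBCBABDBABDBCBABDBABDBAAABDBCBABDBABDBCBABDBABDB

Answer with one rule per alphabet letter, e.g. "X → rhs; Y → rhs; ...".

A->CBA, B->BDB, C->AAA, D->A

  step 3 ⇒ step 4: CBACBACBABDBABDBAAABDBCBAAAABDBCBAAAABDBCBAAAABDBCBABDBABDBCBABDBABDB ⇒ AAA·BDB·CBA·AAA·BDB·CBA·AAA·BDB·CBA·BDB·A·BDB·CBA·BDB·A·BDB·CBA·CBA·CBA·BDB·A·BDB·AAA·BDB·CBA·CBA·CBA·CBA·BDB·A·BDB·AAA·BDB·CBA·CBA·CBA·CBA·BDB·A·BDB·AAA·BDB·CBA·CBA·CBA·CBA·BDB·A·BDB·AAA·BDB·CBA·BDB·A·BDB·CBA·BDB·A·BDB·AAA·BDB·CBA·BDB·A·BDB·CBA·BDB·A·BDB
    A ↦ CBA
    B ↦ BDB
    C ↦ AAA
    D ↦ A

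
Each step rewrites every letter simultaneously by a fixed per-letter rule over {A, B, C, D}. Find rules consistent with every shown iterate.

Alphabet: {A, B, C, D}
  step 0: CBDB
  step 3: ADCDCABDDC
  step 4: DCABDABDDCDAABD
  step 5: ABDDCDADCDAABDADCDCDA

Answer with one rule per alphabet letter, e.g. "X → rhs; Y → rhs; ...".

  step 4 ⇒ step 5: DCABDABDDCDAABD ⇒ A·BD·DC·D·A·DC·D·A·A·BD·A·DC·DC·D·A
    A ↦ DC
    B ↦ D
    C ↦ BD
    D ↦ A

A->DC, B->D, C->BD, D->A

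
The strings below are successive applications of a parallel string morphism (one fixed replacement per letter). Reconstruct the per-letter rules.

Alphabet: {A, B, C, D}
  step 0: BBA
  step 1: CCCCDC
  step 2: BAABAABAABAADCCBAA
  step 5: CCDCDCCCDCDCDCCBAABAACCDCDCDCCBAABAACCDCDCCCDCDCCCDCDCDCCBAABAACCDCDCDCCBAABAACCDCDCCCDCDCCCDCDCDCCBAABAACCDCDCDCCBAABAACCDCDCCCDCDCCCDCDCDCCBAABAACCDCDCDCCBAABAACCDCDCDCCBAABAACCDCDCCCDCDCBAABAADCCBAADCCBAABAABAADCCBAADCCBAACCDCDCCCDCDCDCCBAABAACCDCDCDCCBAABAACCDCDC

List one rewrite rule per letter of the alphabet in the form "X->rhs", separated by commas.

A->DC, B->CC, C->BAA, D->DCC

  step 1 ⇒ step 2: CCCCDC ⇒ BAA·BAA·BAA·BAA·DCC·BAA
    C ↦ BAA
    D ↦ DCC
  step 0 ⇒ step 1: BBA ⇒ CC·CC·DC
    A ↦ DC
  step 0 ⇒ step 1: BBA ⇒ CC·CC·DC
    B ↦ CC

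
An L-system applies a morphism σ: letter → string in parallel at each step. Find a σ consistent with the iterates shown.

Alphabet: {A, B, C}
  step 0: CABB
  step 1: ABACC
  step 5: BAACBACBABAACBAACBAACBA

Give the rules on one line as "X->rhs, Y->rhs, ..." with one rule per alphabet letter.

A->BA, B->C, C->A

  step 0 ⇒ step 1: CABB ⇒ A·BA·C·C
    A ↦ BA
    B ↦ C
    C ↦ A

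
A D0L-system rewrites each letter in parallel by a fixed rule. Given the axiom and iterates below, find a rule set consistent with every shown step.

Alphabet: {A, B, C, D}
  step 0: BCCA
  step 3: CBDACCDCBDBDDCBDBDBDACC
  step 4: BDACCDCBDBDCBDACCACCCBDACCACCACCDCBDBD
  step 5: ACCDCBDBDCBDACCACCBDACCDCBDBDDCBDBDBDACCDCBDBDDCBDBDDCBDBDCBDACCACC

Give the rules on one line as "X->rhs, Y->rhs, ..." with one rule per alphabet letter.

A->DC, B->AC, C->BD, D->C

  step 4 ⇒ step 5: BDACCDCBDBDCBDACCACCCBDACCACCACCDCBDBD ⇒ AC·C·DC·BD·BD·C·BD·AC·C·AC·C·BD·AC·C·DC·BD·BD·DC·BD·BD·BD·AC·C·DC·BD·BD·DC·BD·BD·DC·BD·BD·C·BD·AC·C·AC·C
    A ↦ DC
    B ↦ AC
    C ↦ BD
    D ↦ C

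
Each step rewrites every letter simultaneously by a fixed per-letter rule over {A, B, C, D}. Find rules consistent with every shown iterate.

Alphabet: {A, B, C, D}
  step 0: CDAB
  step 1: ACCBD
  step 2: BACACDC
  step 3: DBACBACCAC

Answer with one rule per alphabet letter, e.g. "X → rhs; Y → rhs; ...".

  step 2 ⇒ step 3: BACACDC ⇒ D·B·AC·B·AC·C·AC
    A ↦ B
    B ↦ D
    C ↦ AC
    D ↦ C

A->B, B->D, C->AC, D->C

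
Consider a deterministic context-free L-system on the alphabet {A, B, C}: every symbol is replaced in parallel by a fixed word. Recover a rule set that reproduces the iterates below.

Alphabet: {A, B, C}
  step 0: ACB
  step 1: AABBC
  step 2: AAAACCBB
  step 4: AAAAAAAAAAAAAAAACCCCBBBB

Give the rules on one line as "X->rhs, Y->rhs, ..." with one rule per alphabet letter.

  step 1 ⇒ step 2: AABBC ⇒ AA·AA·C·C·BB
    A ↦ AA
    B ↦ C
    C ↦ BB

A->AA, B->C, C->BB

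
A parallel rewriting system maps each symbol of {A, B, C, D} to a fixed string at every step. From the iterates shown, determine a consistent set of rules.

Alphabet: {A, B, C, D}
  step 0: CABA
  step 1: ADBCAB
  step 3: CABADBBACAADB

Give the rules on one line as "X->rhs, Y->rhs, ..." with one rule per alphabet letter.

  step 0 ⇒ step 1: CABA ⇒ AD·B·CA·B
    A ↦ B
    B ↦ CA
    C ↦ AD
    D ↦ A  (constrained at step 1)

A->B, B->CA, C->AD, D->A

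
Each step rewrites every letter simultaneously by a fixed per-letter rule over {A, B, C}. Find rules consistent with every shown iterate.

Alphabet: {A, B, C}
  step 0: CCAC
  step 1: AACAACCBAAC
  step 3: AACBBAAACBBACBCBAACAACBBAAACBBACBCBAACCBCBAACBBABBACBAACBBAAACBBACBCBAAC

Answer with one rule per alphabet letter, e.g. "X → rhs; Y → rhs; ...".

A->CB, B->BBA, C->AAC

  step 0 ⇒ step 1: CCAC ⇒ AAC·AAC·CB·AAC
    A ↦ CB
    C ↦ AAC
    B ↦ BBA  (constrained at step 1)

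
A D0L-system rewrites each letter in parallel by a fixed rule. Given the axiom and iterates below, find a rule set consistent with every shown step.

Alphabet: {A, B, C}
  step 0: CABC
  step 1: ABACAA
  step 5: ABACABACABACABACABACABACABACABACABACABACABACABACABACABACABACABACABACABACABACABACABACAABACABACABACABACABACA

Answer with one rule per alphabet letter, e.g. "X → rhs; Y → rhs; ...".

  step 0 ⇒ step 1: CABC ⇒ A·BAC·A·A
    A ↦ BAC
    B ↦ A
    C ↦ A

A->BAC, B->A, C->A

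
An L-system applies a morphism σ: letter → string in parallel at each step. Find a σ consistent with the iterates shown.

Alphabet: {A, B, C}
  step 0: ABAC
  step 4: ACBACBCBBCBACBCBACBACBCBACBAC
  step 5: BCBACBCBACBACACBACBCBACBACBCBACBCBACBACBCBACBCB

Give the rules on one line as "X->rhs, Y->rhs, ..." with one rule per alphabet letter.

  step 4 ⇒ step 5: ACBACBCBBCBACBCBACBACBCBACBAC ⇒ BC·B·AC·BC·B·AC·B·AC·AC·B·AC·BC·B·AC·B·AC·BC·B·AC·BC·B·AC·B·AC·BC·B·AC·BC·B
    A ↦ BC
    B ↦ AC
    C ↦ B

A->BC, B->AC, C->B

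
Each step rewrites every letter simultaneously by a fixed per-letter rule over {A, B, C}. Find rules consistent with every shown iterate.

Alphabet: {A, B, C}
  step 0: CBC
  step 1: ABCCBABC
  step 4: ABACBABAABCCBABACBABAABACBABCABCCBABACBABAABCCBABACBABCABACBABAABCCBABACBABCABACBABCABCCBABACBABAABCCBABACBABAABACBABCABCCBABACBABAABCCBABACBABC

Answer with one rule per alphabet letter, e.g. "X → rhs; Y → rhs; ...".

A->ABA, B->CB, C->ABC

  step 0 ⇒ step 1: CBC ⇒ ABC·CB·ABC
    B ↦ CB
    C ↦ ABC
    A ↦ ABA  (constrained at step 1)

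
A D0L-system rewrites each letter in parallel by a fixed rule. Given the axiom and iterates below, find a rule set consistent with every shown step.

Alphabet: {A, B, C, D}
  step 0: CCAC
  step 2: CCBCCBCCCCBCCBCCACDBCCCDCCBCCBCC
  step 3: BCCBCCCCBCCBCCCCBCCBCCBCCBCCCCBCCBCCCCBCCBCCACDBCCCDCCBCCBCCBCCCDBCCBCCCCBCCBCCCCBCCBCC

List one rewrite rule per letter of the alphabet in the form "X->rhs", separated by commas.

A->ACD, B->CC, C->BCC, D->CD

  step 2 ⇒ step 3: CCBCCBCCCCBCCBCCACDBCCCDCCBCCBCC ⇒ BCC·BCC·CC·BCC·BCC·CC·BCC·BCC·BCC·BCC·CC·BCC·BCC·CC·BCC·BCC·ACD·BCC·CD·CC·BCC·BCC·BCC·CD·BCC·BCC·CC·BCC·BCC·CC·BCC·BCC
    A ↦ ACD
    B ↦ CC
    C ↦ BCC
    D ↦ CD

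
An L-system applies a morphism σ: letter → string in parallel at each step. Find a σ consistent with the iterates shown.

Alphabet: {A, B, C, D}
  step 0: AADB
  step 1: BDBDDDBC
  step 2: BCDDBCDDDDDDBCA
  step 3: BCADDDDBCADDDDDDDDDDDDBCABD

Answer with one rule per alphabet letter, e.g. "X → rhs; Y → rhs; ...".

A->BD, B->BC, C->A, D->DD

  step 2 ⇒ step 3: BCDDBCDDDDDDBCA ⇒ BC·A·DD·DD·BC·A·DD·DD·DD·DD·DD·DD·BC·A·BD
    A ↦ BD
    B ↦ BC
    C ↦ A
    D ↦ DD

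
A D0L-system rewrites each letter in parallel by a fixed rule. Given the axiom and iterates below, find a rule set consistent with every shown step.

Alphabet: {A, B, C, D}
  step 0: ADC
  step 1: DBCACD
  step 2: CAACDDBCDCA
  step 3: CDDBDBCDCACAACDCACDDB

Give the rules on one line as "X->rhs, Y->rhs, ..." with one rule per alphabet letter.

A->DB, B->A, C->CD, D->CA

  step 2 ⇒ step 3: CAACDDBCDCA ⇒ CD·DB·DB·CD·CA·CA·A·CD·CA·CD·DB
    A ↦ DB
    B ↦ A
    C ↦ CD
    D ↦ CA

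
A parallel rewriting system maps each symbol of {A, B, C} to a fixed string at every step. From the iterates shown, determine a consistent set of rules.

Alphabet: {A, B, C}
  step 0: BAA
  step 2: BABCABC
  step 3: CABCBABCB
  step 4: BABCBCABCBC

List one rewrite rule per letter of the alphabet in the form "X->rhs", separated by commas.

A->AB, B->C, C->B

  step 3 ⇒ step 4: CABCBABCB ⇒ B·AB·C·B·C·AB·C·B·C
    A ↦ AB
    B ↦ C
    C ↦ B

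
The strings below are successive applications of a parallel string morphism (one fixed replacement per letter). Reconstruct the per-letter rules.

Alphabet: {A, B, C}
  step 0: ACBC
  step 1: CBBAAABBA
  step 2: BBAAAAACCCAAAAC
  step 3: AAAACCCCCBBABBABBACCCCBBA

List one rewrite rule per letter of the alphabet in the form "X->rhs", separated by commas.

  step 2 ⇒ step 3: BBAAAAACCCAAAAC ⇒ AA·AA·C·C·C·C·C·BBA·BBA·BBA·C·C·C·C·BBA
    A ↦ C
    B ↦ AA
    C ↦ BBA

A->C, B->AA, C->BBA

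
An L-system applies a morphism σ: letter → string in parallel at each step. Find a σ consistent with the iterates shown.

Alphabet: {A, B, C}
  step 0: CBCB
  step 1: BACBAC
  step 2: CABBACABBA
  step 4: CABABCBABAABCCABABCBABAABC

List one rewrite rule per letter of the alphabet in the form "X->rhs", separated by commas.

  step 1 ⇒ step 2: BACBAC ⇒ C·AB·BA·C·AB·BA
    A ↦ AB
    B ↦ C
    C ↦ BA

A->AB, B->C, C->BA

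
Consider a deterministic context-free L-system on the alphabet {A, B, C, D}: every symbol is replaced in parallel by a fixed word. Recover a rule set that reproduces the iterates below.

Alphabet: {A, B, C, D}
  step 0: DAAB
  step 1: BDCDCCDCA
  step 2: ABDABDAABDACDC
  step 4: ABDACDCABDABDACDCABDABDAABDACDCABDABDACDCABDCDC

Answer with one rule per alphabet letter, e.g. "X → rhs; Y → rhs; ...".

A->CDC, B->A, C->A, D->BD

  step 1 ⇒ step 2: BDCDCCDCA ⇒ A·BD·A·BD·A·A·BD·A·CDC
    A ↦ CDC
    B ↦ A
    C ↦ A
    D ↦ BD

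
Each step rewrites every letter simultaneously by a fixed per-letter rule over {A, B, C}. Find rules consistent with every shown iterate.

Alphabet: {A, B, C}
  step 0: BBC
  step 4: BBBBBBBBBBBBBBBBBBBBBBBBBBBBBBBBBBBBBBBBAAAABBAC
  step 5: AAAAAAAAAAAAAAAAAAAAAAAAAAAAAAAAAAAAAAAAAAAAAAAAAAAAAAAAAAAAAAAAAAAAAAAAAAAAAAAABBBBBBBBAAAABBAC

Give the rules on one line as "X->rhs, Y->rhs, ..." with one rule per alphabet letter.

A->BB, B->AA, C->AC

  step 4 ⇒ step 5: BBBBBBBBBBBBBBBBBBBBBBBBBBBBBBBBBBBBBBBBAAAABBAC ⇒ AA·AA·AA·AA·AA·AA·AA·AA·AA·AA·AA·AA·AA·AA·AA·AA·AA·AA·AA·AA·AA·AA·AA·AA·AA·AA·AA·AA·AA·AA·AA·AA·AA·AA·AA·AA·AA·AA·AA·AA·BB·BB·BB·BB·AA·AA·BB·AC
    A ↦ BB
    B ↦ AA
    C ↦ AC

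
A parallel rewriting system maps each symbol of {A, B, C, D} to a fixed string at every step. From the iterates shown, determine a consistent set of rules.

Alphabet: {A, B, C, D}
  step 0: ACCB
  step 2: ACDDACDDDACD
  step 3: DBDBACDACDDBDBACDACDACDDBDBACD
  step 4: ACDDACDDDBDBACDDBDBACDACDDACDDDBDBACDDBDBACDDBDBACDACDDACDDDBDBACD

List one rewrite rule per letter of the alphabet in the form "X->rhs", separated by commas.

A->DBD, B->D, C->B, D->ACD

  step 3 ⇒ step 4: DBDBACDACDDBDBACDACDACDDBDBACD ⇒ ACD·D·ACD·D·DBD·B·ACD·DBD·B·ACD·ACD·D·ACD·D·DBD·B·ACD·DBD·B·ACD·DBD·B·ACD·ACD·D·ACD·D·DBD·B·ACD
    A ↦ DBD
    B ↦ D
    C ↦ B
    D ↦ ACD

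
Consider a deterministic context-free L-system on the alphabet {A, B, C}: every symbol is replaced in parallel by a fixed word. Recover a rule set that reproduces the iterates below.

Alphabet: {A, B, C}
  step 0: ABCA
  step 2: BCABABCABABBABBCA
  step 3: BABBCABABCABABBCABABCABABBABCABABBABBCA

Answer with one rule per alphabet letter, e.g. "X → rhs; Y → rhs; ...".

  step 2 ⇒ step 3: BCABABCABABBABBCA ⇒ BAB·B·CA·BAB·CA·BAB·B·CA·BAB·CA·BAB·BAB·CA·BAB·BAB·B·CA
    A ↦ CA
    B ↦ BAB
    C ↦ B

A->CA, B->BAB, C->B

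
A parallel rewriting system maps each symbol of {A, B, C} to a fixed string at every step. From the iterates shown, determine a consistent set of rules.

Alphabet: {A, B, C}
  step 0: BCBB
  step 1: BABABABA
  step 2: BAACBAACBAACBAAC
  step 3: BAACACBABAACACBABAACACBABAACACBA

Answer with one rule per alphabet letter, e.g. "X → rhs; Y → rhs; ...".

A->AC, B->BA, C->BA

  step 2 ⇒ step 3: BAACBAACBAACBAAC ⇒ BA·AC·AC·BA·BA·AC·AC·BA·BA·AC·AC·BA·BA·AC·AC·BA
    A ↦ AC
    B ↦ BA
    C ↦ BA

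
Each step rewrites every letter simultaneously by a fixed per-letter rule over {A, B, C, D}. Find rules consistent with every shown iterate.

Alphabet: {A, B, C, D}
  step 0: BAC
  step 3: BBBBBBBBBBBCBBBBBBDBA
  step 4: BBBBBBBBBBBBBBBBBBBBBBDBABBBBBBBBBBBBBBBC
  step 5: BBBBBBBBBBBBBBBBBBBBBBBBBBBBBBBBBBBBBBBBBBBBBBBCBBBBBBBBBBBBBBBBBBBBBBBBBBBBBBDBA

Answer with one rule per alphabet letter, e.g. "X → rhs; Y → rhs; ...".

A->C, B->BB, C->DBA, D->B

  step 4 ⇒ step 5: BBBBBBBBBBBBBBBBBBBBBBDBABBBBBBBBBBBBBBBC ⇒ BB·BB·BB·BB·BB·BB·BB·BB·BB·BB·BB·BB·BB·BB·BB·BB·BB·BB·BB·BB·BB·BB·B·BB·C·BB·BB·BB·BB·BB·BB·BB·BB·BB·BB·BB·BB·BB·BB·BB·DBA
    A ↦ C
    B ↦ BB
    C ↦ DBA
    D ↦ B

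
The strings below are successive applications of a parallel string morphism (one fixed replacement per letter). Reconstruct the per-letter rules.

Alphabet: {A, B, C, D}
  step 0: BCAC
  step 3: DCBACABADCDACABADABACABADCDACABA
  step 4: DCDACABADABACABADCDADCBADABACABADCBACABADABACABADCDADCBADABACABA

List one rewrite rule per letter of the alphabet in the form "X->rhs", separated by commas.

  step 3 ⇒ step 4: DCBACABADCDACABADABACABADCDACABA ⇒ DC·DA·CA·BA·DA·BA·CA·BA·DC·DA·DC·BA·DA·BA·CA·BA·DC·BA·CA·BA·DA·BA·CA·BA·DC·DA·DC·BA·DA·BA·CA·BA
    A ↦ BA
    B ↦ CA
    C ↦ DA
    D ↦ DC

A->BA, B->CA, C->DA, D->DC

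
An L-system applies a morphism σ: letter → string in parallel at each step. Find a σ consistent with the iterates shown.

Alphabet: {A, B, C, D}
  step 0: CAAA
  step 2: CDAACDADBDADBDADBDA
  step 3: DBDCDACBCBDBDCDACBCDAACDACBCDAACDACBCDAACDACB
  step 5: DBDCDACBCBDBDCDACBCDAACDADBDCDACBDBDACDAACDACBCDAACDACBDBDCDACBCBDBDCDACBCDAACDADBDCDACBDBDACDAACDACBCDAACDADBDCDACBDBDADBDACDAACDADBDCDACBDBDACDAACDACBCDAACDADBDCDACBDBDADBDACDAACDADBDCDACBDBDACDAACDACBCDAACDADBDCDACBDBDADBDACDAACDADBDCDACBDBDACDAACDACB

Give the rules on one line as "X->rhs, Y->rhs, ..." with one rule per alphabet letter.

A->CB, B->A, C->DBD, D->CDA

  step 2 ⇒ step 3: CDAACDADBDADBDADBDA ⇒ DBD·CDA·CB·CB·DBD·CDA·CB·CDA·A·CDA·CB·CDA·A·CDA·CB·CDA·A·CDA·CB
    A ↦ CB
    B ↦ A
    C ↦ DBD
    D ↦ CDA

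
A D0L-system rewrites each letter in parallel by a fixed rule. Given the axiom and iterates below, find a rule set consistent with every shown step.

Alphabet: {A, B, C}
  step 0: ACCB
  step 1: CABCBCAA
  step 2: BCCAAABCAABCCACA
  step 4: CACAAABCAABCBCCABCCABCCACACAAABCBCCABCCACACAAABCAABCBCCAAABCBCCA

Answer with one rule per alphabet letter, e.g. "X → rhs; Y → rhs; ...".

  step 1 ⇒ step 2: CABCBCAA ⇒ BC·CA·AA·BC·AA·BC·CA·CA
    A ↦ CA
    B ↦ AA
    C ↦ BC

A->CA, B->AA, C->BC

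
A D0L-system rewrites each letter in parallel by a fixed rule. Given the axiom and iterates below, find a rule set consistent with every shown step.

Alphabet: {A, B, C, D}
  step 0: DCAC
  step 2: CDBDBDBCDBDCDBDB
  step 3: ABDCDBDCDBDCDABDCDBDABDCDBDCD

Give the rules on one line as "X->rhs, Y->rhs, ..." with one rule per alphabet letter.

A->BDB, B->CD, C->A, D->BD

  step 2 ⇒ step 3: CDBDBDBCDBDCDBDB ⇒ A·BD·CD·BD·CD·BD·CD·A·BD·CD·BD·A·BD·CD·BD·CD
    B ↦ CD
    C ↦ A
    D ↦ BD
    A ↦ BDB  (constrained at step 0)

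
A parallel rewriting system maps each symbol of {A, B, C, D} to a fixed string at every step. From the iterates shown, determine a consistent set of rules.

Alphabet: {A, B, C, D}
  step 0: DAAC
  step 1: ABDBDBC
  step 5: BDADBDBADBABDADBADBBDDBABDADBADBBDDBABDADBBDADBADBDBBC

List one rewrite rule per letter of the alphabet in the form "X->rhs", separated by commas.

A->BD, B->DB, C->BC, D->A

  step 0 ⇒ step 1: DAAC ⇒ A·BD·BD·BC
    A ↦ BD
    C ↦ BC
    D ↦ A
    B ↦ DB  (constrained at step 1)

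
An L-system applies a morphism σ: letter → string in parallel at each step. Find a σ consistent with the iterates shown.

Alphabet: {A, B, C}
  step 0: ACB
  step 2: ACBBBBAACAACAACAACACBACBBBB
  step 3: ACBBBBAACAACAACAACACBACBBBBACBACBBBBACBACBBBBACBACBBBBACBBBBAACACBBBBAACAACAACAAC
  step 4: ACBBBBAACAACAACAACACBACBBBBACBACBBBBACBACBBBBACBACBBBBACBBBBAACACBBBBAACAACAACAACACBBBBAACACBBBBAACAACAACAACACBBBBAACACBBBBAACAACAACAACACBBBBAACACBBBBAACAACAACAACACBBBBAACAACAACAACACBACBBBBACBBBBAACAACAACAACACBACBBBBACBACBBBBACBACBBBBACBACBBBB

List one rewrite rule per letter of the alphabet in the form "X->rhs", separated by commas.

A->ACB, B->AAC, C->BBB

  step 3 ⇒ step 4: ACBBBBAACAACAACAACACBACBBBBACBACBBBBACBACBBBBACBACBBBBACBBBBAACACBBBBAACAACAACAAC ⇒ ACB·BBB·AAC·AAC·AAC·AAC·ACB·ACB·BBB·ACB·ACB·BBB·ACB·ACB·BBB·ACB·ACB·BBB·ACB·BBB·AAC·ACB·BBB·AAC·AAC·AAC·AAC·ACB·BBB·AAC·ACB·BBB·AAC·AAC·AAC·AAC·ACB·BBB·AAC·ACB·BBB·AAC·AAC·AAC·AAC·ACB·BBB·AAC·ACB·BBB·AAC·AAC·AAC·AAC·ACB·BBB·AAC·AAC·AAC·AAC·ACB·ACB·BBB·ACB·BBB·AAC·AAC·AAC·AAC·ACB·ACB·BBB·ACB·ACB·BBB·ACB·ACB·BBB·ACB·ACB·BBB
    A ↦ ACB
    B ↦ AAC
    C ↦ BBB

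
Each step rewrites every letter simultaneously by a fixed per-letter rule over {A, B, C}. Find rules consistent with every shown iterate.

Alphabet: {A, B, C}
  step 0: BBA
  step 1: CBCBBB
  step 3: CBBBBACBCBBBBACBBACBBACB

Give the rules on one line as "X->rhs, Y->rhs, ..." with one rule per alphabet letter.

A->BB, B->CB, C->BA

  step 0 ⇒ step 1: BBA ⇒ CB·CB·BB
    A ↦ BB
    B ↦ CB
    C ↦ BA  (constrained at step 1)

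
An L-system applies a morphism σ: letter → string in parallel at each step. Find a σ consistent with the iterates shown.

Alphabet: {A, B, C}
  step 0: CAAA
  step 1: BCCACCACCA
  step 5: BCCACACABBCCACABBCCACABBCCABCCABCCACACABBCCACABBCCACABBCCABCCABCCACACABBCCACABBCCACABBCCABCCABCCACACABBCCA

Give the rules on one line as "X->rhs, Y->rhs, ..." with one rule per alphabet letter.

  step 0 ⇒ step 1: CAAA ⇒ B·CCA·CCA·CCA
    A ↦ CCA
    C ↦ B
    B ↦ CA  (constrained at step 1)

A->CCA, B->CA, C->B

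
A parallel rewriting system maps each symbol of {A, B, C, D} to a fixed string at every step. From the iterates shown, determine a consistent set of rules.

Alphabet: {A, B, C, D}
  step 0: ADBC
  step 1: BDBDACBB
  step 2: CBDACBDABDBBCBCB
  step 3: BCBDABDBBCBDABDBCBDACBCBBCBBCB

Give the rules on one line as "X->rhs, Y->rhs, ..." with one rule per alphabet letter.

A->BDB, B->CB, C->B, D->DA

  step 2 ⇒ step 3: CBDACBDABDBBCBCB ⇒ B·CB·DA·BDB·B·CB·DA·BDB·CB·DA·CB·CB·B·CB·B·CB
    A ↦ BDB
    B ↦ CB
    C ↦ B
    D ↦ DA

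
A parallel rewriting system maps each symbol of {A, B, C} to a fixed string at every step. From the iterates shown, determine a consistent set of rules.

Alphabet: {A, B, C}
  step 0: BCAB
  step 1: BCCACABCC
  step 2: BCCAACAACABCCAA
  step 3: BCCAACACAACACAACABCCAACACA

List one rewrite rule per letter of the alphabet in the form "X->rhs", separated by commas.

A->CA, B->BCC, C->A

  step 2 ⇒ step 3: BCCAACAACABCCAA ⇒ BCC·A·A·CA·CA·A·CA·CA·A·CA·BCC·A·A·CA·CA
    A ↦ CA
    B ↦ BCC
    C ↦ A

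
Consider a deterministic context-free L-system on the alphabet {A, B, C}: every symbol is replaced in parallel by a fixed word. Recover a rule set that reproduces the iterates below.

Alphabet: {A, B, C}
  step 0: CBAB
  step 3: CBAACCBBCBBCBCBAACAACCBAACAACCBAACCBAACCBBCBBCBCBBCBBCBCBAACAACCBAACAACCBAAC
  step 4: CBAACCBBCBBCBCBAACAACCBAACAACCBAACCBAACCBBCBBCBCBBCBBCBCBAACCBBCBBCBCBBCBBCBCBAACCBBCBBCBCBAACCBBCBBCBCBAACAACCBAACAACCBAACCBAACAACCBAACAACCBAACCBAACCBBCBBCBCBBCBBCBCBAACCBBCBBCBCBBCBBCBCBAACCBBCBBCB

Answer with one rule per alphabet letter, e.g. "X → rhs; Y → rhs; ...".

A->CBB, B->AAC, C->CB

  step 3 ⇒ step 4: CBAACCBBCBBCBCBAACAACCBAACAACCBAACCBAACCBBCBBCBCBBCBBCBCBAACAACCBAACAACCBAAC ⇒ CB·AAC·CBB·CBB·CB·CB·AAC·AAC·CB·AAC·AAC·CB·AAC·CB·AAC·CBB·CBB·CB·CBB·CBB·CB·CB·AAC·CBB·CBB·CB·CBB·CBB·CB·CB·AAC·CBB·CBB·CB·CB·AAC·CBB·CBB·CB·CB·AAC·AAC·CB·AAC·AAC·CB·AAC·CB·AAC·AAC·CB·AAC·AAC·CB·AAC·CB·AAC·CBB·CBB·CB·CBB·CBB·CB·CB·AAC·CBB·CBB·CB·CBB·CBB·CB·CB·AAC·CBB·CBB·CB
    A ↦ CBB
    B ↦ AAC
    C ↦ CB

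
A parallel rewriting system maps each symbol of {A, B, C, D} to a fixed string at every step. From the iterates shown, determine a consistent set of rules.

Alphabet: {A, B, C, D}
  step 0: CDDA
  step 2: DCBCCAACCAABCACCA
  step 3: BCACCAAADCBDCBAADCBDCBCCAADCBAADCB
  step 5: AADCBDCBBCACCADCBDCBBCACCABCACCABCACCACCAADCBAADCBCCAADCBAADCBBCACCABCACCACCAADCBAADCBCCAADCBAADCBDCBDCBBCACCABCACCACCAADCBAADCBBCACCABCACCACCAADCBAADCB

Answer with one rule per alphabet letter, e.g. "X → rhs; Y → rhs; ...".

A->DCB, B->CCA, C->A, D->BC

  step 2 ⇒ step 3: DCBCCAACCAABCACCA ⇒ BC·A·CCA·A·A·DCB·DCB·A·A·DCB·DCB·CCA·A·DCB·A·A·DCB
    A ↦ DCB
    B ↦ CCA
    C ↦ A
    D ↦ BC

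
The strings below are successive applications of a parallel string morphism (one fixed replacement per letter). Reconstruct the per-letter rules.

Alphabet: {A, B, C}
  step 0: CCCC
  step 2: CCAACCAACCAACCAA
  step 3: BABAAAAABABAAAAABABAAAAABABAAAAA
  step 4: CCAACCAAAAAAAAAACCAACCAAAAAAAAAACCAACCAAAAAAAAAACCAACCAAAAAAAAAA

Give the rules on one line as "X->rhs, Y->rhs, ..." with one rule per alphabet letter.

A->AA, B->CC, C->BA

  step 3 ⇒ step 4: BABAAAAABABAAAAABABAAAAABABAAAAA ⇒ CC·AA·CC·AA·AA·AA·AA·AA·CC·AA·CC·AA·AA·AA·AA·AA·CC·AA·CC·AA·AA·AA·AA·AA·CC·AA·CC·AA·AA·AA·AA·AA
    A ↦ AA
    B ↦ CC
  step 2 ⇒ step 3: CCAACCAACCAACCAA ⇒ BA·BA·AA·AA·BA·BA·AA·AA·BA·BA·AA·AA·BA·BA·AA·AA
    C ↦ BA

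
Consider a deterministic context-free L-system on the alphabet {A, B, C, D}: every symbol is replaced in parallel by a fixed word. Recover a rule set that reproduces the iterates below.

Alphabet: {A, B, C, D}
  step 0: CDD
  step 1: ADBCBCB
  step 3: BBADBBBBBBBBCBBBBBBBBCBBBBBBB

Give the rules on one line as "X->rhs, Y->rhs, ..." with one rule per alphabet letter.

  step 0 ⇒ step 1: CDD ⇒ ADB·CB·CB
    C ↦ ADB
    D ↦ CB
    A ↦ B  (constrained at step 1)
    B ↦ BB  (constrained at step 1)

A->B, B->BB, C->ADB, D->CB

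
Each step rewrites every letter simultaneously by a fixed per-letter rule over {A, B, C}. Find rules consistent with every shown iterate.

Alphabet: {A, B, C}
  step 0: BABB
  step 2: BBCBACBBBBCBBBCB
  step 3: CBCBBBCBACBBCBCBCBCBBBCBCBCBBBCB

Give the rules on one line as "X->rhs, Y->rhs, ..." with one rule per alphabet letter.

  step 2 ⇒ step 3: BBCBACBBBBCBBBCB ⇒ CB·CB·BB·CB·AC·BB·CB·CB·CB·CB·BB·CB·CB·CB·BB·CB
    A ↦ AC
    B ↦ CB
    C ↦ BB

A->AC, B->CB, C->BB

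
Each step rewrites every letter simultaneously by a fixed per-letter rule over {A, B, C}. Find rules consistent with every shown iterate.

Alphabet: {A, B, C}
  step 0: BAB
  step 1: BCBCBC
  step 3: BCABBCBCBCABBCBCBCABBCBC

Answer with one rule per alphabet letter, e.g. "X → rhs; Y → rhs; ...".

  step 0 ⇒ step 1: BAB ⇒ BC·BC·BC
    A ↦ BC
    B ↦ BC
    C ↦ AB  (constrained at step 1)

A->BC, B->BC, C->AB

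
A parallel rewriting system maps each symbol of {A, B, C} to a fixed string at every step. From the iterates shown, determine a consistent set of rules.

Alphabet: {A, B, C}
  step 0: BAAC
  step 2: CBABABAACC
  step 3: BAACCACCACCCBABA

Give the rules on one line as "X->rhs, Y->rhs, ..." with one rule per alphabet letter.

A->C, B->AC, C->BA

  step 2 ⇒ step 3: CBABABAACC ⇒ BA·AC·C·AC·C·AC·C·C·BA·BA
    A ↦ C
    B ↦ AC
    C ↦ BA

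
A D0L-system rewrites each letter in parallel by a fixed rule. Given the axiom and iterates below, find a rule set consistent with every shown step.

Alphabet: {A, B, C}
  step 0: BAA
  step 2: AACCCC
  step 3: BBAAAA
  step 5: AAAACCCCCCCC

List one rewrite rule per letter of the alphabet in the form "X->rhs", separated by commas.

A->B, B->CC, C->A

  step 2 ⇒ step 3: AACCCC ⇒ B·B·A·A·A·A
    A ↦ B
    C ↦ A
    B ↦ CC  (constrained at step 0)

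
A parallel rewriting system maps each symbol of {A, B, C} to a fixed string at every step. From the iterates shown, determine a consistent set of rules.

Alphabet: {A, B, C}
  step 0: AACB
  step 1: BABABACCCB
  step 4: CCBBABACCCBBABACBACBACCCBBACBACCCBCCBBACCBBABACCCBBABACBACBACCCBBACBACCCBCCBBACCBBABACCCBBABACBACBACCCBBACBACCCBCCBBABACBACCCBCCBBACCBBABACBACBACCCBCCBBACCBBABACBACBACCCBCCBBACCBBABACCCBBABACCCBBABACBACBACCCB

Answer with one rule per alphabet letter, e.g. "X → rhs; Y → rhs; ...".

A->BA, B->CCB, C->BAC

  step 0 ⇒ step 1: AACB ⇒ BA·BA·BAC·CCB
    A ↦ BA
    B ↦ CCB
    C ↦ BAC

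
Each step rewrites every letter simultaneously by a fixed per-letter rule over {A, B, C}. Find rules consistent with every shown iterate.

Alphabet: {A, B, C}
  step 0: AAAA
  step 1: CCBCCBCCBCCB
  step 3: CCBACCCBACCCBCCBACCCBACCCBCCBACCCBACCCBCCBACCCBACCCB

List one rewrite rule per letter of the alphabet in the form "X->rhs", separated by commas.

  step 0 ⇒ step 1: AAAA ⇒ CCB·CCB·CCB·CCB
    A ↦ CCB
    B ↦ A  (constrained at step 1)
    C ↦ AC  (constrained at step 1)

A->CCB, B->A, C->AC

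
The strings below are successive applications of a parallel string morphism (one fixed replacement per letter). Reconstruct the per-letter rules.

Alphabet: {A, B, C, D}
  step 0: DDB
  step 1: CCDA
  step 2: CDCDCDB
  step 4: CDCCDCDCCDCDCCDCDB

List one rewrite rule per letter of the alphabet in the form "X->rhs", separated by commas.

A->DB, B->DA, C->CD, D->C

  step 1 ⇒ step 2: CCDA ⇒ CD·CD·C·DB
    A ↦ DB
    C ↦ CD
    D ↦ C
  step 0 ⇒ step 1: DDB ⇒ C·C·DA
    B ↦ DA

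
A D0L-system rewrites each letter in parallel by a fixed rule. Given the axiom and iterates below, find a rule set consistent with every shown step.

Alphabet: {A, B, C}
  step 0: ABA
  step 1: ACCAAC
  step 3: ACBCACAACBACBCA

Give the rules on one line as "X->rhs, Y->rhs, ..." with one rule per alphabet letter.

A->AC, B->CA, C->B

  step 0 ⇒ step 1: ABA ⇒ AC·CA·AC
    A ↦ AC
    B ↦ CA
    C ↦ B  (constrained at step 1)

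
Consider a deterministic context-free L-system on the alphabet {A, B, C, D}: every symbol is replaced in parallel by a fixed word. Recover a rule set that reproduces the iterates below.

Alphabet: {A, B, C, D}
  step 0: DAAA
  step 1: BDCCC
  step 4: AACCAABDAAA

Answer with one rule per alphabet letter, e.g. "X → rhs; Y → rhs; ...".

A->C, B->AA, C->A, D->BD

  step 0 ⇒ step 1: DAAA ⇒ BD·C·C·C
    A ↦ C
    D ↦ BD
    B ↦ AA  (constrained at step 1)
    C ↦ A  (constrained at step 1)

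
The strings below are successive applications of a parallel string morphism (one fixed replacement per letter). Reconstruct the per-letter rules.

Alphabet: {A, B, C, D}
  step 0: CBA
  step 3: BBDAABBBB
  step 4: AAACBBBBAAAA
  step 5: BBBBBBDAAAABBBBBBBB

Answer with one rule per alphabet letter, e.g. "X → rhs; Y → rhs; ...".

A->BB, B->A, C->D, D->AC

  step 4 ⇒ step 5: AAACBBBBAAAA ⇒ BB·BB·BB·D·A·A·A·A·BB·BB·BB·BB
    A ↦ BB
    B ↦ A
    C ↦ D
  step 3 ⇒ step 4: BBDAABBBB ⇒ A·A·AC·BB·BB·A·A·A·A
    D ↦ AC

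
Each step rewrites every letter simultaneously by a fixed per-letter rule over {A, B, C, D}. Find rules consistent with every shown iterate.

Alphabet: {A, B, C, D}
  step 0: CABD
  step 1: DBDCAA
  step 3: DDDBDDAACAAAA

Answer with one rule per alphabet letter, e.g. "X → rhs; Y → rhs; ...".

A->D, B->C, C->DB, D->AA

  step 0 ⇒ step 1: CABD ⇒ DB·D·C·AA
    A ↦ D
    B ↦ C
    C ↦ DB
    D ↦ AA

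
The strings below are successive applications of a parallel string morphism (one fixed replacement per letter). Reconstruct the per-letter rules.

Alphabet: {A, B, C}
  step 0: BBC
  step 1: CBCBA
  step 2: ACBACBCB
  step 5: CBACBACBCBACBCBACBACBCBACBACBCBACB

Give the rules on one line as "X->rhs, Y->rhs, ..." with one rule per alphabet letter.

  step 1 ⇒ step 2: CBCBA ⇒ A·CB·A·CB·CB
    A ↦ CB
    B ↦ CB
    C ↦ A

A->CB, B->CB, C->A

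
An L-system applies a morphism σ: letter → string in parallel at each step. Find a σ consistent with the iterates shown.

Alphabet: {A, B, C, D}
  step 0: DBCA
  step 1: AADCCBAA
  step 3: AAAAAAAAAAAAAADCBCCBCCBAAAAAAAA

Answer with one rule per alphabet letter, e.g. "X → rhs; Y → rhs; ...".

A->AA, B->C, C->CB, D->AAD

  step 0 ⇒ step 1: DBCA ⇒ AAD·C·CB·AA
    A ↦ AA
    B ↦ C
    C ↦ CB
    D ↦ AAD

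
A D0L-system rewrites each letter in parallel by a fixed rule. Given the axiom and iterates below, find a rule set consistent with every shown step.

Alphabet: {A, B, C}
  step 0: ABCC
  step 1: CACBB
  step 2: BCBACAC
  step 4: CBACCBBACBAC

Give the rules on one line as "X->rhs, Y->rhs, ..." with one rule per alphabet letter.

A->C, B->AC, C->B

  step 1 ⇒ step 2: CACBB ⇒ B·C·B·AC·AC
    A ↦ C
    B ↦ AC
    C ↦ B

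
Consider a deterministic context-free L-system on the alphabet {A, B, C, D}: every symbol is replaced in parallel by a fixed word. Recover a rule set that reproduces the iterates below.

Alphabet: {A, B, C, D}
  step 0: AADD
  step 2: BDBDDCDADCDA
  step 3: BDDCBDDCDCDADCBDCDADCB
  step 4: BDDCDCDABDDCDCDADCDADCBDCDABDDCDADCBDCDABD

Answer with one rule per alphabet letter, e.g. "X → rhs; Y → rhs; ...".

  step 3 ⇒ step 4: BDDCBDDCDCDADCBDCDADCB ⇒ BD·DC·DC·DA·BD·DC·DC·DA·DC·DA·DC·B·DC·DA·BD·DC·DA·DC·B·DC·DA·BD
    A ↦ B
    B ↦ BD
    C ↦ DA
    D ↦ DC

A->B, B->BD, C->DA, D->DC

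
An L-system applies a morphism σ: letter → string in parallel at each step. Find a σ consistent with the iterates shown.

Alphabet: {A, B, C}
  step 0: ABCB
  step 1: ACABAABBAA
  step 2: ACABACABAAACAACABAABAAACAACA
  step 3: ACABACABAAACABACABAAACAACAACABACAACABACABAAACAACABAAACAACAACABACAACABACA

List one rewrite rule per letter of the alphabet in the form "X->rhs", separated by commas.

  step 2 ⇒ step 3: ACABACABAAACAACABAABAAACAACA ⇒ ACA·B·ACA·BAA·ACA·B·ACA·BAA·ACA·ACA·ACA·B·ACA·ACA·B·ACA·BAA·ACA·ACA·BAA·ACA·ACA·ACA·B·ACA·ACA·B·ACA
    A ↦ ACA
    B ↦ BAA
    C ↦ B

A->ACA, B->BAA, C->B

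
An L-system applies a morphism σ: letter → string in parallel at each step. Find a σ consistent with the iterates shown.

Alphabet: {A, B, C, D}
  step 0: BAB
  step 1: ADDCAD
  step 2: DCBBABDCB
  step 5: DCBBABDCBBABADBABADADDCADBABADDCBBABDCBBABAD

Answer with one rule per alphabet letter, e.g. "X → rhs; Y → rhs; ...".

  step 1 ⇒ step 2: ADDCAD ⇒ DC·B·B·AB·DC·B
    A ↦ DC
    C ↦ AB
    D ↦ B
  step 0 ⇒ step 1: BAB ⇒ AD·DC·AD
    B ↦ AD

A->DC, B->AD, C->AB, D->B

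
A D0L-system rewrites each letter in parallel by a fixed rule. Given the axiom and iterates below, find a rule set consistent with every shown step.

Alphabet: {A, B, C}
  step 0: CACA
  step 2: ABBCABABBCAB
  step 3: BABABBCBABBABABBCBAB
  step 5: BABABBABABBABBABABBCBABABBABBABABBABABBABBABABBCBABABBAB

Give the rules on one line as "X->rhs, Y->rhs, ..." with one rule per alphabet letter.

A->B, B->AB, C->BC

  step 2 ⇒ step 3: ABBCABABBCAB ⇒ B·AB·AB·BC·B·AB·B·AB·AB·BC·B·AB
    A ↦ B
    B ↦ AB
    C ↦ BC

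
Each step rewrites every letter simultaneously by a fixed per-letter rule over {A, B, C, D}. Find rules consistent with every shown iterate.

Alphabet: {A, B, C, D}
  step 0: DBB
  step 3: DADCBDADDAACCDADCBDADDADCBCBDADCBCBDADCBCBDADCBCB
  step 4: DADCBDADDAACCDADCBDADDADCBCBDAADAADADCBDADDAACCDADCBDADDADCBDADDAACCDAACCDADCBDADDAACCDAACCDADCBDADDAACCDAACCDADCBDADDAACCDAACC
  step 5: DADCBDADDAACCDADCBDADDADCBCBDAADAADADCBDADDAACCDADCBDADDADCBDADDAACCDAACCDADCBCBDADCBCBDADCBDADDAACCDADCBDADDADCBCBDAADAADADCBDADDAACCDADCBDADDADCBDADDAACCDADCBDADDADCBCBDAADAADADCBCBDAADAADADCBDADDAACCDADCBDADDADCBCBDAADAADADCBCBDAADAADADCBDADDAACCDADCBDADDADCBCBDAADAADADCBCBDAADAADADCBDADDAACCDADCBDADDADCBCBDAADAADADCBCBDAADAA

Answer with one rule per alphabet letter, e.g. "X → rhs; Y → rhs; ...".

A->CB, B->CC, C->DAA, D->DAD

  step 4 ⇒ step 5: DADCBDADDAACCDADCBDADDADCBCBDAADAADADCBDADDAACCDADCBDADDADCBDADDAACCDAACCDADCBDADDAACCDAACCDADCBDADDAACCDAACCDADCBDADDAACCDAACC ⇒ DAD·CB·DAD·DAA·CC·DAD·CB·DAD·DAD·CB·CB·DAA·DAA·DAD·CB·DAD·DAA·CC·DAD·CB·DAD·DAD·CB·DAD·DAA·CC·DAA·CC·DAD·CB·CB·DAD·CB·CB·DAD·CB·DAD·DAA·CC·DAD·CB·DAD·DAD·CB·CB·DAA·DAA·DAD·CB·DAD·DAA·CC·DAD·CB·DAD·DAD·CB·DAD·DAA·CC·DAD·CB·DAD·DAD·CB·CB·DAA·DAA·DAD·CB·CB·DAA·DAA·DAD·CB·DAD·DAA·CC·DAD·CB·DAD·DAD·CB·CB·DAA·DAA·DAD·CB·CB·DAA·DAA·DAD·CB·DAD·DAA·CC·DAD·CB·DAD·DAD·CB·CB·DAA·DAA·DAD·CB·CB·DAA·DAA·DAD·CB·DAD·DAA·CC·DAD·CB·DAD·DAD·CB·CB·DAA·DAA·DAD·CB·CB·DAA·DAA
    A ↦ CB
    B ↦ CC
    C ↦ DAA
    D ↦ DAD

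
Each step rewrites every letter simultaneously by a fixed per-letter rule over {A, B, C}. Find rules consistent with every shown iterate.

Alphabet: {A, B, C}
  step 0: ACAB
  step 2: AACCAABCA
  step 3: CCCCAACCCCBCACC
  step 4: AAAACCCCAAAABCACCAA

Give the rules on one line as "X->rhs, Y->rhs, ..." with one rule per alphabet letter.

A->CC, B->BC, C->A

  step 3 ⇒ step 4: CCCCAACCCCBCACC ⇒ A·A·A·A·CC·CC·A·A·A·A·BC·A·CC·A·A
    A ↦ CC
    B ↦ BC
    C ↦ A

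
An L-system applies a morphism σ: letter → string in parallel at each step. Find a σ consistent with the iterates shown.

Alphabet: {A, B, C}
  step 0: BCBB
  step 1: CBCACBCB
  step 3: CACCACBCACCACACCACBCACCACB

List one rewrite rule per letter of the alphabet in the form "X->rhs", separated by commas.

A->C, B->CB, C->CA

  step 0 ⇒ step 1: BCBB ⇒ CB·CA·CB·CB
    B ↦ CB
    C ↦ CA
    A ↦ C  (constrained at step 1)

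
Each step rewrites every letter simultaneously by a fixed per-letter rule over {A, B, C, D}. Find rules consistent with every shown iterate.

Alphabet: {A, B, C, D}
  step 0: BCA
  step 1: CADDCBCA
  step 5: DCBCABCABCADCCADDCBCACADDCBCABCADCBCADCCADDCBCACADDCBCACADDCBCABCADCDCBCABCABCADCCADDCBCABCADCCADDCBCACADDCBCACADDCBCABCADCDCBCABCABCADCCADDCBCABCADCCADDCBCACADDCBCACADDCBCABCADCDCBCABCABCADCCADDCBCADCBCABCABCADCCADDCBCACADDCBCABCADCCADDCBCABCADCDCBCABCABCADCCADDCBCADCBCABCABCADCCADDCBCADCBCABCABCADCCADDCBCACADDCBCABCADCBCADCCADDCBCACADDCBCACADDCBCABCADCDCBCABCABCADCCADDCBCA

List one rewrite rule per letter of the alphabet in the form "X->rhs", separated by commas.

  step 0 ⇒ step 1: BCA ⇒ CAD·DC·BCA
    A ↦ BCA
    B ↦ CAD
    C ↦ DC
    D ↦ BCA  (constrained at step 1)

A->BCA, B->CAD, C->DC, D->BCA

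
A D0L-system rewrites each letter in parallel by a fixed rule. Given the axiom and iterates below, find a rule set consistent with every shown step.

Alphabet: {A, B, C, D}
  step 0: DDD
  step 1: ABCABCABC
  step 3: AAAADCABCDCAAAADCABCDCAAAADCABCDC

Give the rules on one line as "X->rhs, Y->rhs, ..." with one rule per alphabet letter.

A->AA, B->C, C->DC, D->ABC

  step 0 ⇒ step 1: DDD ⇒ ABC·ABC·ABC
    D ↦ ABC
    A ↦ AA  (constrained at step 1)
    B ↦ C  (constrained at step 1)
    C ↦ DC  (constrained at step 1)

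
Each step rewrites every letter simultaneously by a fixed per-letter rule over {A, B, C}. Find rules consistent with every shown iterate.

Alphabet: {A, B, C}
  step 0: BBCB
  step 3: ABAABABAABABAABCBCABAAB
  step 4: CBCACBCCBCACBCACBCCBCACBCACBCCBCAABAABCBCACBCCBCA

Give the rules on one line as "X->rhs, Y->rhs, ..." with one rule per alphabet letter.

A->CBC, B->A, C->AB

  step 3 ⇒ step 4: ABAABABAABABAABCBCABAAB ⇒ CBC·A·CBC·CBC·A·CBC·A·CBC·CBC·A·CBC·A·CBC·CBC·A·AB·A·AB·CBC·A·CBC·CBC·A
    A ↦ CBC
    B ↦ A
    C ↦ AB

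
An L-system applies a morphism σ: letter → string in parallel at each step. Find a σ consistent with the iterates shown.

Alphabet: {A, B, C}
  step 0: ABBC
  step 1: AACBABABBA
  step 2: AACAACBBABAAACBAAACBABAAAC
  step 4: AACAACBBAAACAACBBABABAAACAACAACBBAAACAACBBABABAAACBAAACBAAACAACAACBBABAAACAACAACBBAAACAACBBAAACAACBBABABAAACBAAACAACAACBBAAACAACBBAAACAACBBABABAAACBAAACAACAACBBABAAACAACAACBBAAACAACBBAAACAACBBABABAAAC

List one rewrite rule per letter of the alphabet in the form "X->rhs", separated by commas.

  step 1 ⇒ step 2: AACBABABBA ⇒ AAC·AAC·BBA·BA·AAC·BA·AAC·BA·BA·AAC
    A ↦ AAC
    B ↦ BA
    C ↦ BBA

A->AAC, B->BA, C->BBA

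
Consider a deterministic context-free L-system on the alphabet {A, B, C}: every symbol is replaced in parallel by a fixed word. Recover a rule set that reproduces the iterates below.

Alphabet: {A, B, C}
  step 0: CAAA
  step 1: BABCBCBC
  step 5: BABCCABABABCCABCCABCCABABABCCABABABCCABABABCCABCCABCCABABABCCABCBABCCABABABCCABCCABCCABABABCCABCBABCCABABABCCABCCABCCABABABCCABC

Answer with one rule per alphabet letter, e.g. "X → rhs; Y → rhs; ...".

  step 0 ⇒ step 1: CAAA ⇒ BA·BC·BC·BC
    A ↦ BC
    C ↦ BA
    B ↦ CA  (constrained at step 1)

A->BC, B->CA, C->BA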